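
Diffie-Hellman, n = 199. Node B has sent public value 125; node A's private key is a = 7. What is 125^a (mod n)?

61

Shared key K = 125^7 mod 199.
125^1 ≡ 125 (mod 199)
125^2 = (125^1)^2 ≡ 125^2 = 15625 ≡ 103 (mod 199)
125^4 = (125^2)^2 ≡ 103^2 = 10609 ≡ 62 (mod 199)
125^7 = 125^4 · 125^2 · 125^1 ≡ 62 · 103 · 125 ≡ 61 (mod 199).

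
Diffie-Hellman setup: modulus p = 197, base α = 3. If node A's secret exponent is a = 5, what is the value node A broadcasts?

46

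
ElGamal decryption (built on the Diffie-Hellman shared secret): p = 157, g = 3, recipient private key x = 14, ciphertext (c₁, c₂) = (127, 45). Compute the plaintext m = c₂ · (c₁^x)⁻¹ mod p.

18

Shared mask s = c₁^x mod p = 127^14 mod 157.
127^1 ≡ 127 (mod 157)
127^2 = (127^1)^2 ≡ 127^2 = 16129 ≡ 115 (mod 157)
127^4 = (127^2)^2 ≡ 115^2 = 13225 ≡ 37 (mod 157)
127^8 = (127^4)^2 ≡ 37^2 = 1369 ≡ 113 (mod 157)
127^14 = 127^8 · 127^4 · 127^2 ≡ 113 · 37 · 115 ≡ 81 (mod 157).
So s = 81; s⁻¹ ≡ 126 (mod 157).
m = c₂ · s⁻¹ mod 157 = 45 · 126 mod 157 = 18.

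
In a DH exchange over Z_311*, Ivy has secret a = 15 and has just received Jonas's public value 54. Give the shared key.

121

Shared key K = 54^15 mod 311.
54^1 ≡ 54 (mod 311)
54^2 = (54^1)^2 ≡ 54^2 = 2916 ≡ 117 (mod 311)
54^4 = (54^2)^2 ≡ 117^2 = 13689 ≡ 5 (mod 311)
54^8 = (54^4)^2 ≡ 5^2 = 25 ≡ 25 (mod 311)
54^15 = 54^8 · 54^4 · 54^2 · 54^1 ≡ 25 · 5 · 117 · 54 ≡ 121 (mod 311).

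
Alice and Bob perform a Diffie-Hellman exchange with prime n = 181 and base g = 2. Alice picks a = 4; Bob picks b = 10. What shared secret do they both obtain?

39

Bob sends B = g^b mod n = 2^10 mod 181.
2^1 ≡ 2 (mod 181)
2^2 = (2^1)^2 ≡ 2^2 = 4 ≡ 4 (mod 181)
2^4 = (2^2)^2 ≡ 4^2 = 16 ≡ 16 (mod 181)
2^8 = (2^4)^2 ≡ 16^2 = 256 ≡ 75 (mod 181)
2^10 = 2^8 · 2^2 ≡ 75 · 4 ≡ 119 (mod 181).
So B = 119. Alice then computes K = B^a mod n = 119^4 mod 181.
119^1 ≡ 119 (mod 181)
119^2 = (119^1)^2 ≡ 119^2 = 14161 ≡ 43 (mod 181)
119^4 = (119^2)^2 ≡ 43^2 = 1849 ≡ 39 (mod 181)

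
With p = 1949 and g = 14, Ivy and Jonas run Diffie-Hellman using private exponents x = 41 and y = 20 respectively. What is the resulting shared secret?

Ivy sends A = g^x mod p = 14^41 mod 1949.
14^1 ≡ 14 (mod 1949)
14^2 = (14^1)^2 ≡ 14^2 = 196 ≡ 196 (mod 1949)
14^4 = (14^2)^2 ≡ 196^2 = 38416 ≡ 1385 (mod 1949)
14^8 = (14^4)^2 ≡ 1385^2 = 1918225 ≡ 409 (mod 1949)
14^16 = (14^8)^2 ≡ 409^2 = 167281 ≡ 1616 (mod 1949)
14^32 = (14^16)^2 ≡ 1616^2 = 2611456 ≡ 1745 (mod 1949)
14^41 = 14^32 · 14^8 · 14^1 ≡ 1745 · 409 · 14 ≡ 1296 (mod 1949).
So A = 1296. Jonas then computes K = A^y mod p = 1296^20 mod 1949.
1296^1 ≡ 1296 (mod 1949)
1296^2 = (1296^1)^2 ≡ 1296^2 = 1679616 ≡ 1527 (mod 1949)
1296^4 = (1296^2)^2 ≡ 1527^2 = 2331729 ≡ 725 (mod 1949)
1296^8 = (1296^4)^2 ≡ 725^2 = 525625 ≡ 1344 (mod 1949)
1296^16 = (1296^8)^2 ≡ 1344^2 = 1806336 ≡ 1562 (mod 1949)
1296^20 = 1296^16 · 1296^4 ≡ 1562 · 725 ≡ 81 (mod 1949).

81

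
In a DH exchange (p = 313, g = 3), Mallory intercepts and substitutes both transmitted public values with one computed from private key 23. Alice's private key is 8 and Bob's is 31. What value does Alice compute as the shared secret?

Alice receives Mallory's public value M = 3^23 mod 313 instead of the honest one.
3^1 ≡ 3 (mod 313)
3^2 = (3^1)^2 ≡ 3^2 = 9 ≡ 9 (mod 313)
3^4 = (3^2)^2 ≡ 9^2 = 81 ≡ 81 (mod 313)
3^8 = (3^4)^2 ≡ 81^2 = 6561 ≡ 301 (mod 313)
3^16 = (3^8)^2 ≡ 301^2 = 90601 ≡ 144 (mod 313)
3^23 = 3^16 · 3^4 · 3^2 · 3^1 ≡ 144 · 81 · 9 · 3 ≡ 50 (mod 313).
So M = 50. Alice computes K = M^8 mod 313.
50^1 ≡ 50 (mod 313)
50^2 = (50^1)^2 ≡ 50^2 = 2500 ≡ 309 (mod 313)
50^4 = (50^2)^2 ≡ 309^2 = 95481 ≡ 16 (mod 313)
50^8 = (50^4)^2 ≡ 16^2 = 256 ≡ 256 (mod 313)

256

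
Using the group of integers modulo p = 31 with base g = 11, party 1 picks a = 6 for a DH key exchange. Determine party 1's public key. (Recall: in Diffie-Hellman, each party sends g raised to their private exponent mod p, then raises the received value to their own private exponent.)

4

Public value = 11^6 mod 31.
11^1 ≡ 11 (mod 31)
11^2 = (11^1)^2 ≡ 11^2 = 121 ≡ 28 (mod 31)
11^4 = (11^2)^2 ≡ 28^2 = 784 ≡ 9 (mod 31)
11^6 = 11^4 · 11^2 ≡ 9 · 28 ≡ 4 (mod 31).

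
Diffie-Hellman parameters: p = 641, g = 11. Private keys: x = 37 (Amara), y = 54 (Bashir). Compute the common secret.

196

Bashir sends B = g^y mod p = 11^54 mod 641.
11^1 ≡ 11 (mod 641)
11^2 = (11^1)^2 ≡ 11^2 = 121 ≡ 121 (mod 641)
11^4 = (11^2)^2 ≡ 121^2 = 14641 ≡ 539 (mod 641)
11^8 = (11^4)^2 ≡ 539^2 = 290521 ≡ 148 (mod 641)
11^16 = (11^8)^2 ≡ 148^2 = 21904 ≡ 110 (mod 641)
11^32 = (11^16)^2 ≡ 110^2 = 12100 ≡ 562 (mod 641)
11^54 = 11^32 · 11^16 · 11^4 · 11^2 ≡ 562 · 110 · 539 · 121 ≡ 501 (mod 641).
So B = 501. Amara then computes K = B^x mod p = 501^37 mod 641.
501^1 ≡ 501 (mod 641)
501^2 = (501^1)^2 ≡ 501^2 = 251001 ≡ 370 (mod 641)
501^4 = (501^2)^2 ≡ 370^2 = 136900 ≡ 367 (mod 641)
501^8 = (501^4)^2 ≡ 367^2 = 134689 ≡ 79 (mod 641)
501^16 = (501^8)^2 ≡ 79^2 = 6241 ≡ 472 (mod 641)
501^32 = (501^16)^2 ≡ 472^2 = 222784 ≡ 357 (mod 641)
501^37 = 501^32 · 501^4 · 501^1 ≡ 357 · 367 · 501 ≡ 196 (mod 641).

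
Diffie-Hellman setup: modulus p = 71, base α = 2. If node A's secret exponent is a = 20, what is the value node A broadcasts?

Public value = 2^20 mod 71.
2^1 ≡ 2 (mod 71)
2^2 = (2^1)^2 ≡ 2^2 = 4 ≡ 4 (mod 71)
2^4 = (2^2)^2 ≡ 4^2 = 16 ≡ 16 (mod 71)
2^8 = (2^4)^2 ≡ 16^2 = 256 ≡ 43 (mod 71)
2^16 = (2^8)^2 ≡ 43^2 = 1849 ≡ 3 (mod 71)
2^20 = 2^16 · 2^4 ≡ 3 · 16 ≡ 48 (mod 71).

48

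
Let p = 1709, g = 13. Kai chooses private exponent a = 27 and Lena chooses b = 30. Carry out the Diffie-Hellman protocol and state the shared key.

361

Lena sends B = g^b mod p = 13^30 mod 1709.
13^1 ≡ 13 (mod 1709)
13^2 = (13^1)^2 ≡ 13^2 = 169 ≡ 169 (mod 1709)
13^4 = (13^2)^2 ≡ 169^2 = 28561 ≡ 1217 (mod 1709)
13^8 = (13^4)^2 ≡ 1217^2 = 1481089 ≡ 1095 (mod 1709)
13^16 = (13^8)^2 ≡ 1095^2 = 1199025 ≡ 1016 (mod 1709)
13^30 = 13^16 · 13^8 · 13^4 · 13^2 ≡ 1016 · 1095 · 1217 · 169 ≡ 799 (mod 1709).
So B = 799. Kai then computes K = B^a mod p = 799^27 mod 1709.
799^1 ≡ 799 (mod 1709)
799^2 = (799^1)^2 ≡ 799^2 = 638401 ≡ 944 (mod 1709)
799^4 = (799^2)^2 ≡ 944^2 = 891136 ≡ 747 (mod 1709)
799^8 = (799^4)^2 ≡ 747^2 = 558009 ≡ 875 (mod 1709)
799^16 = (799^8)^2 ≡ 875^2 = 765625 ≡ 1702 (mod 1709)
799^27 = 799^16 · 799^8 · 799^2 · 799^1 ≡ 1702 · 875 · 944 · 799 ≡ 361 (mod 1709).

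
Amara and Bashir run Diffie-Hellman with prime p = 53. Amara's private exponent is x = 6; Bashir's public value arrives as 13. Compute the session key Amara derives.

46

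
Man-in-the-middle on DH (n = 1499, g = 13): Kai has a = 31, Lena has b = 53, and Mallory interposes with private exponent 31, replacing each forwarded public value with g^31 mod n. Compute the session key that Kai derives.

Kai receives Mallory's public value M = 13^31 mod 1499 instead of the honest one.
13^1 ≡ 13 (mod 1499)
13^2 = (13^1)^2 ≡ 13^2 = 169 ≡ 169 (mod 1499)
13^4 = (13^2)^2 ≡ 169^2 = 28561 ≡ 80 (mod 1499)
13^8 = (13^4)^2 ≡ 80^2 = 6400 ≡ 404 (mod 1499)
13^16 = (13^8)^2 ≡ 404^2 = 163216 ≡ 1324 (mod 1499)
13^31 = 13^16 · 13^8 · 13^4 · 13^2 · 13^1 ≡ 1324 · 404 · 80 · 169 · 13 ≡ 1318 (mod 1499).
So M = 1318. Kai computes K = M^31 mod 1499.
1318^1 ≡ 1318 (mod 1499)
1318^2 = (1318^1)^2 ≡ 1318^2 = 1737124 ≡ 1282 (mod 1499)
1318^4 = (1318^2)^2 ≡ 1282^2 = 1643524 ≡ 620 (mod 1499)
1318^8 = (1318^4)^2 ≡ 620^2 = 384400 ≡ 656 (mod 1499)
1318^16 = (1318^8)^2 ≡ 656^2 = 430336 ≡ 123 (mod 1499)
1318^31 = 1318^16 · 1318^8 · 1318^4 · 1318^2 · 1318^1 ≡ 123 · 656 · 620 · 1282 · 1318 ≡ 786 (mod 1499).

786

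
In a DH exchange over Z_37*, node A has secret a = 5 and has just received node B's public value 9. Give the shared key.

Shared key K = 9^5 mod 37.
9^1 ≡ 9 (mod 37)
9^2 = (9^1)^2 ≡ 9^2 = 81 ≡ 7 (mod 37)
9^4 = (9^2)^2 ≡ 7^2 = 49 ≡ 12 (mod 37)
9^5 = 9^4 · 9^1 ≡ 12 · 9 ≡ 34 (mod 37).

34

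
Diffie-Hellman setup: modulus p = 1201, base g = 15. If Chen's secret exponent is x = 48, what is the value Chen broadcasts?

1062

Public value = 15^48 mod 1201.
15^1 ≡ 15 (mod 1201)
15^2 = (15^1)^2 ≡ 15^2 = 225 ≡ 225 (mod 1201)
15^4 = (15^2)^2 ≡ 225^2 = 50625 ≡ 183 (mod 1201)
15^8 = (15^4)^2 ≡ 183^2 = 33489 ≡ 1062 (mod 1201)
15^16 = (15^8)^2 ≡ 1062^2 = 1127844 ≡ 105 (mod 1201)
15^32 = (15^16)^2 ≡ 105^2 = 11025 ≡ 216 (mod 1201)
15^48 = 15^32 · 15^16 ≡ 216 · 105 ≡ 1062 (mod 1201).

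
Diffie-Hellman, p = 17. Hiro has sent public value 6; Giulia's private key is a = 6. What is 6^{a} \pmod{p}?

Shared key K = 6^6 mod 17.
6^1 ≡ 6 (mod 17)
6^2 = (6^1)^2 ≡ 6^2 = 36 ≡ 2 (mod 17)
6^4 = (6^2)^2 ≡ 2^2 = 4 ≡ 4 (mod 17)
6^6 = 6^4 · 6^2 ≡ 4 · 2 ≡ 8 (mod 17).

8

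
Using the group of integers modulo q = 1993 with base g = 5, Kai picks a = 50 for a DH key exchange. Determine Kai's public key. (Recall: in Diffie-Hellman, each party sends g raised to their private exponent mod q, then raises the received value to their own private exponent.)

Public value = 5^50 mod 1993.
5^1 ≡ 5 (mod 1993)
5^2 = (5^1)^2 ≡ 5^2 = 25 ≡ 25 (mod 1993)
5^4 = (5^2)^2 ≡ 25^2 = 625 ≡ 625 (mod 1993)
5^8 = (5^4)^2 ≡ 625^2 = 390625 ≡ 1990 (mod 1993)
5^16 = (5^8)^2 ≡ 1990^2 = 3960100 ≡ 9 (mod 1993)
5^32 = (5^16)^2 ≡ 9^2 = 81 ≡ 81 (mod 1993)
5^50 = 5^32 · 5^16 · 5^2 ≡ 81 · 9 · 25 ≡ 288 (mod 1993).

288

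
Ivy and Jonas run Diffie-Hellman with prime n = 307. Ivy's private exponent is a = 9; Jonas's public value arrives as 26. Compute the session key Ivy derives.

24

Shared key K = 26^9 mod 307.
26^1 ≡ 26 (mod 307)
26^2 = (26^1)^2 ≡ 26^2 = 676 ≡ 62 (mod 307)
26^4 = (26^2)^2 ≡ 62^2 = 3844 ≡ 160 (mod 307)
26^8 = (26^4)^2 ≡ 160^2 = 25600 ≡ 119 (mod 307)
26^9 = 26^8 · 26^1 ≡ 119 · 26 ≡ 24 (mod 307).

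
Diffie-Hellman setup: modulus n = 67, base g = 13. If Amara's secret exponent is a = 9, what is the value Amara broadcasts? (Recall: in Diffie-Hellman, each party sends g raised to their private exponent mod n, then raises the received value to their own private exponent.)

Public value = 13^9 mod 67.
13^1 ≡ 13 (mod 67)
13^2 = (13^1)^2 ≡ 13^2 = 169 ≡ 35 (mod 67)
13^4 = (13^2)^2 ≡ 35^2 = 1225 ≡ 19 (mod 67)
13^8 = (13^4)^2 ≡ 19^2 = 361 ≡ 26 (mod 67)
13^9 = 13^8 · 13^1 ≡ 26 · 13 ≡ 3 (mod 67).

3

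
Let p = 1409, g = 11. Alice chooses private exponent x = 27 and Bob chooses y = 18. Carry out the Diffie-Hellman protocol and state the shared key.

Alice sends A = g^x mod p = 11^27 mod 1409.
11^1 ≡ 11 (mod 1409)
11^2 = (11^1)^2 ≡ 11^2 = 121 ≡ 121 (mod 1409)
11^4 = (11^2)^2 ≡ 121^2 = 14641 ≡ 551 (mod 1409)
11^8 = (11^4)^2 ≡ 551^2 = 303601 ≡ 666 (mod 1409)
11^16 = (11^8)^2 ≡ 666^2 = 443556 ≡ 1130 (mod 1409)
11^27 = 11^16 · 11^8 · 11^2 · 11^1 ≡ 1130 · 666 · 121 · 11 ≡ 518 (mod 1409).
So A = 518. Bob then computes K = A^y mod p = 518^18 mod 1409.
518^1 ≡ 518 (mod 1409)
518^2 = (518^1)^2 ≡ 518^2 = 268324 ≡ 614 (mod 1409)
518^4 = (518^2)^2 ≡ 614^2 = 376996 ≡ 793 (mod 1409)
518^8 = (518^4)^2 ≡ 793^2 = 628849 ≡ 435 (mod 1409)
518^16 = (518^8)^2 ≡ 435^2 = 189225 ≡ 419 (mod 1409)
518^18 = 518^16 · 518^2 ≡ 419 · 614 ≡ 828 (mod 1409).

828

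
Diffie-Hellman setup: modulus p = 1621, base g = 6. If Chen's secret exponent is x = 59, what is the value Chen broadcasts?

1333

Public value = 6^{59} \pmod{1621}.
6^1 ≡ 6 (mod 1621)
6^2 = (6^1)^2 ≡ 6^2 = 36 ≡ 36 (mod 1621)
6^4 = (6^2)^2 ≡ 36^2 = 1296 ≡ 1296 (mod 1621)
6^8 = (6^4)^2 ≡ 1296^2 = 1679616 ≡ 260 (mod 1621)
6^16 = (6^8)^2 ≡ 260^2 = 67600 ≡ 1139 (mod 1621)
6^32 = (6^16)^2 ≡ 1139^2 = 1297321 ≡ 521 (mod 1621)
6^59 = 6^32 · 6^16 · 6^8 · 6^2 · 6^1 ≡ 521 · 1139 · 260 · 36 · 6 ≡ 1333 (mod 1621).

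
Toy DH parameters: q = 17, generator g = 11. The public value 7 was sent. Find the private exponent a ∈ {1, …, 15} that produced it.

Try successive powers of 11 modulo 17:
11^1 ≡ 11
11^2 ≡ 2
11^3 ≡ 5
11^4 ≡ 4
11^5 ≡ 10
11^6 ≡ 8
11^7 ≡ 3
11^8 ≡ 16
11^9 ≡ 6
11^10 ≡ 15
11^11 ≡ 12
11^12 ≡ 13
11^13 ≡ 7
Found: a = 13.

13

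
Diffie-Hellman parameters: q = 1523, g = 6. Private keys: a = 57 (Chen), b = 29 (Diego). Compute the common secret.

713

Chen sends A = g^a mod q = 6^57 mod 1523.
6^1 ≡ 6 (mod 1523)
6^2 = (6^1)^2 ≡ 6^2 = 36 ≡ 36 (mod 1523)
6^4 = (6^2)^2 ≡ 36^2 = 1296 ≡ 1296 (mod 1523)
6^8 = (6^4)^2 ≡ 1296^2 = 1679616 ≡ 1270 (mod 1523)
6^16 = (6^8)^2 ≡ 1270^2 = 1612900 ≡ 43 (mod 1523)
6^32 = (6^16)^2 ≡ 43^2 = 1849 ≡ 326 (mod 1523)
6^57 = 6^32 · 6^16 · 6^8 · 6^1 ≡ 326 · 43 · 1270 · 6 ≡ 32 (mod 1523).
So A = 32. Diego then computes K = A^b mod q = 32^29 mod 1523.
32^1 ≡ 32 (mod 1523)
32^2 = (32^1)^2 ≡ 32^2 = 1024 ≡ 1024 (mod 1523)
32^4 = (32^2)^2 ≡ 1024^2 = 1048576 ≡ 752 (mod 1523)
32^8 = (32^4)^2 ≡ 752^2 = 565504 ≡ 471 (mod 1523)
32^16 = (32^8)^2 ≡ 471^2 = 221841 ≡ 1006 (mod 1523)
32^29 = 32^16 · 32^8 · 32^4 · 32^1 ≡ 1006 · 471 · 752 · 32 ≡ 713 (mod 1523).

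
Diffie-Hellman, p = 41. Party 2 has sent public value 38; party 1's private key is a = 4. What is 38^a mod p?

40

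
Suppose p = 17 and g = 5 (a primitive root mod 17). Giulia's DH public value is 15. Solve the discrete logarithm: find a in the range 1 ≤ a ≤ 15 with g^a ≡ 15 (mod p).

Try successive powers of 5 modulo 17:
5^1 ≡ 5
5^2 ≡ 8
5^3 ≡ 6
5^4 ≡ 13
5^5 ≡ 14
5^6 ≡ 2
5^7 ≡ 10
5^8 ≡ 16
5^9 ≡ 12
5^10 ≡ 9
5^11 ≡ 11
5^12 ≡ 4
5^13 ≡ 3
5^14 ≡ 15
Found: a = 14.

14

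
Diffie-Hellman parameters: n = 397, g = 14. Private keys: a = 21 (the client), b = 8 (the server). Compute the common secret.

The client sends A = g^a mod n = 14^21 mod 397.
14^1 ≡ 14 (mod 397)
14^2 = (14^1)^2 ≡ 14^2 = 196 ≡ 196 (mod 397)
14^4 = (14^2)^2 ≡ 196^2 = 38416 ≡ 304 (mod 397)
14^8 = (14^4)^2 ≡ 304^2 = 92416 ≡ 312 (mod 397)
14^16 = (14^8)^2 ≡ 312^2 = 97344 ≡ 79 (mod 397)
14^21 = 14^16 · 14^4 · 14^1 ≡ 79 · 304 · 14 ≡ 362 (mod 397).
So A = 362. The server then computes K = A^b mod n = 362^8 mod 397.
362^1 ≡ 362 (mod 397)
362^2 = (362^1)^2 ≡ 362^2 = 131044 ≡ 34 (mod 397)
362^4 = (362^2)^2 ≡ 34^2 = 1156 ≡ 362 (mod 397)
362^8 = (362^4)^2 ≡ 362^2 = 131044 ≡ 34 (mod 397)

34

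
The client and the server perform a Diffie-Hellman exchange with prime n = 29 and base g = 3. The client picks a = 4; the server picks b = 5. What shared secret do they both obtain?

The server sends B = g^b mod n = 3^5 mod 29.
3^1 ≡ 3 (mod 29)
3^2 = (3^1)^2 ≡ 3^2 = 9 ≡ 9 (mod 29)
3^4 = (3^2)^2 ≡ 9^2 = 81 ≡ 23 (mod 29)
3^5 = 3^4 · 3^1 ≡ 23 · 3 ≡ 11 (mod 29).
So B = 11. The client then computes K = B^a mod n = 11^4 mod 29.
11^1 ≡ 11 (mod 29)
11^2 = (11^1)^2 ≡ 11^2 = 121 ≡ 5 (mod 29)
11^4 = (11^2)^2 ≡ 5^2 = 25 ≡ 25 (mod 29)

25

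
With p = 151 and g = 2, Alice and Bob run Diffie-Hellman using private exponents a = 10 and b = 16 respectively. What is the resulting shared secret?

Bob sends B = g^b mod p = 2^16 mod 151.
2^1 ≡ 2 (mod 151)
2^2 = (2^1)^2 ≡ 2^2 = 4 ≡ 4 (mod 151)
2^4 = (2^2)^2 ≡ 4^2 = 16 ≡ 16 (mod 151)
2^8 = (2^4)^2 ≡ 16^2 = 256 ≡ 105 (mod 151)
2^16 = (2^8)^2 ≡ 105^2 = 11025 ≡ 2 (mod 151)
So B = 2. Alice then computes K = B^a mod p = 2^10 mod 151.
2^1 ≡ 2 (mod 151)
2^2 = (2^1)^2 ≡ 2^2 = 4 ≡ 4 (mod 151)
2^4 = (2^2)^2 ≡ 4^2 = 16 ≡ 16 (mod 151)
2^8 = (2^4)^2 ≡ 16^2 = 256 ≡ 105 (mod 151)
2^10 = 2^8 · 2^2 ≡ 105 · 4 ≡ 118 (mod 151).

118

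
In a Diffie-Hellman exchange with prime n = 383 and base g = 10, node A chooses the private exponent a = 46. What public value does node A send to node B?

223

Public value = 10^46 (mod 383).
10^1 ≡ 10 (mod 383)
10^2 = (10^1)^2 ≡ 10^2 = 100 ≡ 100 (mod 383)
10^4 = (10^2)^2 ≡ 100^2 = 10000 ≡ 42 (mod 383)
10^8 = (10^4)^2 ≡ 42^2 = 1764 ≡ 232 (mod 383)
10^16 = (10^8)^2 ≡ 232^2 = 53824 ≡ 204 (mod 383)
10^32 = (10^16)^2 ≡ 204^2 = 41616 ≡ 252 (mod 383)
10^46 = 10^32 · 10^8 · 10^4 · 10^2 ≡ 252 · 232 · 42 · 100 ≡ 223 (mod 383).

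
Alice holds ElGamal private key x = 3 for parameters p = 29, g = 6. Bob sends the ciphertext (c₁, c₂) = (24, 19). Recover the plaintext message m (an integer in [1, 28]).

14

Shared mask s = c₁^x mod p = 24^3 mod 29.
24^1 ≡ 24 (mod 29)
24^2 = (24^1)^2 ≡ 24^2 = 576 ≡ 25 (mod 29)
24^3 = 24^2 · 24^1 ≡ 25 · 24 ≡ 20 (mod 29).
So s = 20; s⁻¹ ≡ 16 (mod 29).
m = c₂ · s⁻¹ mod 29 = 19 · 16 mod 29 = 14.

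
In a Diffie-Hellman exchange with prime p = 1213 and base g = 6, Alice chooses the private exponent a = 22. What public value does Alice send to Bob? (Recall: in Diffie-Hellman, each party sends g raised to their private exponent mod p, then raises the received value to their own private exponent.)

Public value = 6^22 mod 1213.
6^1 ≡ 6 (mod 1213)
6^2 = (6^1)^2 ≡ 6^2 = 36 ≡ 36 (mod 1213)
6^4 = (6^2)^2 ≡ 36^2 = 1296 ≡ 83 (mod 1213)
6^8 = (6^4)^2 ≡ 83^2 = 6889 ≡ 824 (mod 1213)
6^16 = (6^8)^2 ≡ 824^2 = 678976 ≡ 909 (mod 1213)
6^22 = 6^16 · 6^4 · 6^2 ≡ 909 · 83 · 36 ≡ 185 (mod 1213).

185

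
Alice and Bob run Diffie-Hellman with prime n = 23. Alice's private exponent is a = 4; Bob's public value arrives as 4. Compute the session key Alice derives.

3

Shared key K = 4^4 mod 23.
4^1 ≡ 4 (mod 23)
4^2 = (4^1)^2 ≡ 4^2 = 16 ≡ 16 (mod 23)
4^4 = (4^2)^2 ≡ 16^2 = 256 ≡ 3 (mod 23)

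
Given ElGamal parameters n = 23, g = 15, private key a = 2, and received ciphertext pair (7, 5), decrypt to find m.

Shared mask s = c₁^a mod n = 7^2 mod 23.
7^1 ≡ 7 (mod 23)
7^2 = (7^1)^2 ≡ 7^2 = 49 ≡ 3 (mod 23)
So s = 3; s⁻¹ ≡ 8 (mod 23).
m = c₂ · s⁻¹ mod 23 = 5 · 8 mod 23 = 17.

17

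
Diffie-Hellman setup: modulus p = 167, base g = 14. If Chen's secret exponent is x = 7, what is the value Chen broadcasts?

98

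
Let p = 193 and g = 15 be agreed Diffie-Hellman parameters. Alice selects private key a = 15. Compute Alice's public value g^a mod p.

29

Public value = 15^15 mod 193.
15^1 ≡ 15 (mod 193)
15^2 = (15^1)^2 ≡ 15^2 = 225 ≡ 32 (mod 193)
15^4 = (15^2)^2 ≡ 32^2 = 1024 ≡ 59 (mod 193)
15^8 = (15^4)^2 ≡ 59^2 = 3481 ≡ 7 (mod 193)
15^15 = 15^8 · 15^4 · 15^2 · 15^1 ≡ 7 · 59 · 32 · 15 ≡ 29 (mod 193).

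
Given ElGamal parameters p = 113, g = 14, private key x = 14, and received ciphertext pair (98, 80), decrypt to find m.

Shared mask s = c₁^x mod p = 98^14 mod 113.
98^1 ≡ 98 (mod 113)
98^2 = (98^1)^2 ≡ 98^2 = 9604 ≡ 112 (mod 113)
98^4 = (98^2)^2 ≡ 112^2 = 12544 ≡ 1 (mod 113)
98^8 = (98^4)^2 ≡ 1^2 = 1 ≡ 1 (mod 113)
98^14 = 98^8 · 98^4 · 98^2 ≡ 1 · 1 · 112 ≡ 112 (mod 113).
So s = 112; s⁻¹ ≡ 112 (mod 113).
m = c₂ · s⁻¹ mod 113 = 80 · 112 mod 113 = 33.

33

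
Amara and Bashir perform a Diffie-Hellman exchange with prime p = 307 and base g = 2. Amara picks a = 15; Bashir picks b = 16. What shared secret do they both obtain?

235

Amara sends A = g^a mod p = 2^15 mod 307.
2^1 ≡ 2 (mod 307)
2^2 = (2^1)^2 ≡ 2^2 = 4 ≡ 4 (mod 307)
2^4 = (2^2)^2 ≡ 4^2 = 16 ≡ 16 (mod 307)
2^8 = (2^4)^2 ≡ 16^2 = 256 ≡ 256 (mod 307)
2^15 = 2^8 · 2^4 · 2^2 · 2^1 ≡ 256 · 16 · 4 · 2 ≡ 226 (mod 307).
So A = 226. Bashir then computes K = A^b mod p = 226^16 mod 307.
226^1 ≡ 226 (mod 307)
226^2 = (226^1)^2 ≡ 226^2 = 51076 ≡ 114 (mod 307)
226^4 = (226^2)^2 ≡ 114^2 = 12996 ≡ 102 (mod 307)
226^8 = (226^4)^2 ≡ 102^2 = 10404 ≡ 273 (mod 307)
226^16 = (226^8)^2 ≡ 273^2 = 74529 ≡ 235 (mod 307)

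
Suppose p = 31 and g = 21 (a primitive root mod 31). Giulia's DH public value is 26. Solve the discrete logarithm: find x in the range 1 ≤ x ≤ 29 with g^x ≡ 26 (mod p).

25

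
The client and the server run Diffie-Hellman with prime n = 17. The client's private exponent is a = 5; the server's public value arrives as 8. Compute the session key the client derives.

9

Shared key K = 8^5 mod 17.
8^1 ≡ 8 (mod 17)
8^2 = (8^1)^2 ≡ 8^2 = 64 ≡ 13 (mod 17)
8^4 = (8^2)^2 ≡ 13^2 = 169 ≡ 16 (mod 17)
8^5 = 8^4 · 8^1 ≡ 16 · 8 ≡ 9 (mod 17).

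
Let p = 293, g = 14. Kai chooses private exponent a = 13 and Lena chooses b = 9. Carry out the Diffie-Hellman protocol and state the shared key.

Lena sends B = g^b mod p = 14^9 mod 293.
14^1 ≡ 14 (mod 293)
14^2 = (14^1)^2 ≡ 14^2 = 196 ≡ 196 (mod 293)
14^4 = (14^2)^2 ≡ 196^2 = 38416 ≡ 33 (mod 293)
14^8 = (14^4)^2 ≡ 33^2 = 1089 ≡ 210 (mod 293)
14^9 = 14^8 · 14^1 ≡ 210 · 14 ≡ 10 (mod 293).
So B = 10. Kai then computes K = B^a mod p = 10^13 mod 293.
10^1 ≡ 10 (mod 293)
10^2 = (10^1)^2 ≡ 10^2 = 100 ≡ 100 (mod 293)
10^4 = (10^2)^2 ≡ 100^2 = 10000 ≡ 38 (mod 293)
10^8 = (10^4)^2 ≡ 38^2 = 1444 ≡ 272 (mod 293)
10^13 = 10^8 · 10^4 · 10^1 ≡ 272 · 38 · 10 ≡ 224 (mod 293).

224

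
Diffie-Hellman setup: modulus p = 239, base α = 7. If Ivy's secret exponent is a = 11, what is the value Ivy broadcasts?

156

Public value = 7^11 mod 239.
7^1 ≡ 7 (mod 239)
7^2 = (7^1)^2 ≡ 7^2 = 49 ≡ 49 (mod 239)
7^4 = (7^2)^2 ≡ 49^2 = 2401 ≡ 11 (mod 239)
7^8 = (7^4)^2 ≡ 11^2 = 121 ≡ 121 (mod 239)
7^11 = 7^8 · 7^2 · 7^1 ≡ 121 · 49 · 7 ≡ 156 (mod 239).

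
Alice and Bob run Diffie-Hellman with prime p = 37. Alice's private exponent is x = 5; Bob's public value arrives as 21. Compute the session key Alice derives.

4

Shared key K = 21^5 mod 37.
21^1 ≡ 21 (mod 37)
21^2 = (21^1)^2 ≡ 21^2 = 441 ≡ 34 (mod 37)
21^4 = (21^2)^2 ≡ 34^2 = 1156 ≡ 9 (mod 37)
21^5 = 21^4 · 21^1 ≡ 9 · 21 ≡ 4 (mod 37).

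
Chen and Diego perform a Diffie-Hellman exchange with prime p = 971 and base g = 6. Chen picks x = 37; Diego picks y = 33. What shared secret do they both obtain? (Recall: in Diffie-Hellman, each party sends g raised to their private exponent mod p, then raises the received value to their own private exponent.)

294

Diego sends B = g^y mod p = 6^33 mod 971.
6^1 ≡ 6 (mod 971)
6^2 = (6^1)^2 ≡ 6^2 = 36 ≡ 36 (mod 971)
6^4 = (6^2)^2 ≡ 36^2 = 1296 ≡ 325 (mod 971)
6^8 = (6^4)^2 ≡ 325^2 = 105625 ≡ 757 (mod 971)
6^16 = (6^8)^2 ≡ 757^2 = 573049 ≡ 159 (mod 971)
6^32 = (6^16)^2 ≡ 159^2 = 25281 ≡ 35 (mod 971)
6^33 = 6^32 · 6^1 ≡ 35 · 6 ≡ 210 (mod 971).
So B = 210. Chen then computes K = B^x mod p = 210^37 mod 971.
210^1 ≡ 210 (mod 971)
210^2 = (210^1)^2 ≡ 210^2 = 44100 ≡ 405 (mod 971)
210^4 = (210^2)^2 ≡ 405^2 = 164025 ≡ 897 (mod 971)
210^8 = (210^4)^2 ≡ 897^2 = 804609 ≡ 621 (mod 971)
210^16 = (210^8)^2 ≡ 621^2 = 385641 ≡ 154 (mod 971)
210^32 = (210^16)^2 ≡ 154^2 = 23716 ≡ 412 (mod 971)
210^37 = 210^32 · 210^4 · 210^1 ≡ 412 · 897 · 210 ≡ 294 (mod 971).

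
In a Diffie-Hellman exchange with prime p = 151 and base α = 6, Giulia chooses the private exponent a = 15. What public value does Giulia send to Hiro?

132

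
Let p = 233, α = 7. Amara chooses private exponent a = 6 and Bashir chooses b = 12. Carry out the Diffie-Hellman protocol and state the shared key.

38

Amara sends A = α^a mod p = 7^6 mod 233.
7^1 ≡ 7 (mod 233)
7^2 = (7^1)^2 ≡ 7^2 = 49 ≡ 49 (mod 233)
7^4 = (7^2)^2 ≡ 49^2 = 2401 ≡ 71 (mod 233)
7^6 = 7^4 · 7^2 ≡ 71 · 49 ≡ 217 (mod 233).
So A = 217. Bashir then computes K = A^b mod p = 217^12 mod 233.
217^1 ≡ 217 (mod 233)
217^2 = (217^1)^2 ≡ 217^2 = 47089 ≡ 23 (mod 233)
217^4 = (217^2)^2 ≡ 23^2 = 529 ≡ 63 (mod 233)
217^8 = (217^4)^2 ≡ 63^2 = 3969 ≡ 8 (mod 233)
217^12 = 217^8 · 217^4 ≡ 8 · 63 ≡ 38 (mod 233).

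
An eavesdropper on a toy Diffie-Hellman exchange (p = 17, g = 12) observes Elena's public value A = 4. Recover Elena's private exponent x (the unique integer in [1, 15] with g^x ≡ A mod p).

Try successive powers of 12 modulo 17:
12^1 ≡ 12
12^2 ≡ 8
12^3 ≡ 11
12^4 ≡ 13
12^5 ≡ 3
12^6 ≡ 2
12^7 ≡ 7
12^8 ≡ 16
12^9 ≡ 5
12^10 ≡ 9
12^11 ≡ 6
12^12 ≡ 4
Found: x = 12.

12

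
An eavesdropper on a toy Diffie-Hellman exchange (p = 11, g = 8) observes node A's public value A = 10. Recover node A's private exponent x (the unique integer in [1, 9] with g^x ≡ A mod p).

5

Try successive powers of 8 modulo 11:
8^1 ≡ 8
8^2 ≡ 9
8^3 ≡ 6
8^4 ≡ 4
8^5 ≡ 10
Found: x = 5.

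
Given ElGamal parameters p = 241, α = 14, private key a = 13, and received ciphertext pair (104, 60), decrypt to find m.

Shared mask s = c₁^a mod p = 104^13 mod 241.
104^1 ≡ 104 (mod 241)
104^2 = (104^1)^2 ≡ 104^2 = 10816 ≡ 212 (mod 241)
104^4 = (104^2)^2 ≡ 212^2 = 44944 ≡ 118 (mod 241)
104^8 = (104^4)^2 ≡ 118^2 = 13924 ≡ 187 (mod 241)
104^13 = 104^8 · 104^4 · 104^1 ≡ 187 · 118 · 104 ≡ 62 (mod 241).
So s = 62; s⁻¹ ≡ 35 (mod 241).
m = c₂ · s⁻¹ mod 241 = 60 · 35 mod 241 = 172.

172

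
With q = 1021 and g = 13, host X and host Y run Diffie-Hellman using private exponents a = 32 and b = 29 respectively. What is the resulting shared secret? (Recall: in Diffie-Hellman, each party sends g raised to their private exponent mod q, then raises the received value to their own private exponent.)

340

Host X sends A = g^a mod q = 13^32 mod 1021.
13^1 ≡ 13 (mod 1021)
13^2 = (13^1)^2 ≡ 13^2 = 169 ≡ 169 (mod 1021)
13^4 = (13^2)^2 ≡ 169^2 = 28561 ≡ 994 (mod 1021)
13^8 = (13^4)^2 ≡ 994^2 = 988036 ≡ 729 (mod 1021)
13^16 = (13^8)^2 ≡ 729^2 = 531441 ≡ 521 (mod 1021)
13^32 = (13^16)^2 ≡ 521^2 = 271441 ≡ 876 (mod 1021)
So A = 876. Host Y then computes K = A^b mod q = 876^29 mod 1021.
876^1 ≡ 876 (mod 1021)
876^2 = (876^1)^2 ≡ 876^2 = 767376 ≡ 605 (mod 1021)
876^4 = (876^2)^2 ≡ 605^2 = 366025 ≡ 507 (mod 1021)
876^8 = (876^4)^2 ≡ 507^2 = 257049 ≡ 778 (mod 1021)
876^16 = (876^8)^2 ≡ 778^2 = 605284 ≡ 852 (mod 1021)
876^29 = 876^16 · 876^8 · 876^4 · 876^1 ≡ 852 · 778 · 507 · 876 ≡ 340 (mod 1021).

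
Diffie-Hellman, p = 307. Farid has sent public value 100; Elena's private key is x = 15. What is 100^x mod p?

16

Shared key K = 100^15 mod 307.
100^1 ≡ 100 (mod 307)
100^2 = (100^1)^2 ≡ 100^2 = 10000 ≡ 176 (mod 307)
100^4 = (100^2)^2 ≡ 176^2 = 30976 ≡ 276 (mod 307)
100^8 = (100^4)^2 ≡ 276^2 = 76176 ≡ 40 (mod 307)
100^15 = 100^8 · 100^4 · 100^2 · 100^1 ≡ 40 · 276 · 176 · 100 ≡ 16 (mod 307).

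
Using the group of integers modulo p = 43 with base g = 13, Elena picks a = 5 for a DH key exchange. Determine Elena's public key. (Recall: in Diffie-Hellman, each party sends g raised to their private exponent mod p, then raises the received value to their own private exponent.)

Public value = 13^5 (mod 43).
13^1 ≡ 13 (mod 43)
13^2 = (13^1)^2 ≡ 13^2 = 169 ≡ 40 (mod 43)
13^4 = (13^2)^2 ≡ 40^2 = 1600 ≡ 9 (mod 43)
13^5 = 13^4 · 13^1 ≡ 9 · 13 ≡ 31 (mod 43).

31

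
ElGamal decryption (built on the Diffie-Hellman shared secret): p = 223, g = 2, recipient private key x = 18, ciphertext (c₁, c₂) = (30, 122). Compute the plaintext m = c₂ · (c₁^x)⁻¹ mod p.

Shared mask s = c₁^x mod p = 30^18 mod 223.
30^1 ≡ 30 (mod 223)
30^2 = (30^1)^2 ≡ 30^2 = 900 ≡ 8 (mod 223)
30^4 = (30^2)^2 ≡ 8^2 = 64 ≡ 64 (mod 223)
30^8 = (30^4)^2 ≡ 64^2 = 4096 ≡ 82 (mod 223)
30^16 = (30^8)^2 ≡ 82^2 = 6724 ≡ 34 (mod 223)
30^18 = 30^16 · 30^2 ≡ 34 · 8 ≡ 49 (mod 223).
So s = 49; s⁻¹ ≡ 132 (mod 223).
m = c₂ · s⁻¹ mod 223 = 122 · 132 mod 223 = 48.

48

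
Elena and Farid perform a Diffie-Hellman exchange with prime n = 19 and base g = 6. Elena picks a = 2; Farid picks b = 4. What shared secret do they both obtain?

16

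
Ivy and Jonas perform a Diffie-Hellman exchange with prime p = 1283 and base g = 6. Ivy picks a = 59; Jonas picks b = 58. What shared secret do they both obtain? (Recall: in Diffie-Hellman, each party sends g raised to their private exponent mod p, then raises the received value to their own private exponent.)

1188

Ivy sends A = g^a mod p = 6^59 mod 1283.
6^1 ≡ 6 (mod 1283)
6^2 = (6^1)^2 ≡ 6^2 = 36 ≡ 36 (mod 1283)
6^4 = (6^2)^2 ≡ 36^2 = 1296 ≡ 13 (mod 1283)
6^8 = (6^4)^2 ≡ 13^2 = 169 ≡ 169 (mod 1283)
6^16 = (6^8)^2 ≡ 169^2 = 28561 ≡ 335 (mod 1283)
6^32 = (6^16)^2 ≡ 335^2 = 112225 ≡ 604 (mod 1283)
6^59 = 6^32 · 6^16 · 6^8 · 6^2 · 6^1 ≡ 604 · 335 · 169 · 36 · 6 ≡ 1190 (mod 1283).
So A = 1190. Jonas then computes K = A^b mod p = 1190^58 mod 1283.
1190^1 ≡ 1190 (mod 1283)
1190^2 = (1190^1)^2 ≡ 1190^2 = 1416100 ≡ 951 (mod 1283)
1190^4 = (1190^2)^2 ≡ 951^2 = 904401 ≡ 1169 (mod 1283)
1190^8 = (1190^4)^2 ≡ 1169^2 = 1366561 ≡ 166 (mod 1283)
1190^16 = (1190^8)^2 ≡ 166^2 = 27556 ≡ 613 (mod 1283)
1190^32 = (1190^16)^2 ≡ 613^2 = 375769 ≡ 1133 (mod 1283)
1190^58 = 1190^32 · 1190^16 · 1190^8 · 1190^2 ≡ 1133 · 613 · 166 · 951 ≡ 1188 (mod 1283).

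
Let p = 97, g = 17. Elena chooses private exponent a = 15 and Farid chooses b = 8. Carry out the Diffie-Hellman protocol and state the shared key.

22

Farid sends B = g^b mod p = 17^8 mod 97.
17^1 ≡ 17 (mod 97)
17^2 = (17^1)^2 ≡ 17^2 = 289 ≡ 95 (mod 97)
17^4 = (17^2)^2 ≡ 95^2 = 9025 ≡ 4 (mod 97)
17^8 = (17^4)^2 ≡ 4^2 = 16 ≡ 16 (mod 97)
So B = 16. Elena then computes K = B^a mod p = 16^15 mod 97.
16^1 ≡ 16 (mod 97)
16^2 = (16^1)^2 ≡ 16^2 = 256 ≡ 62 (mod 97)
16^4 = (16^2)^2 ≡ 62^2 = 3844 ≡ 61 (mod 97)
16^8 = (16^4)^2 ≡ 61^2 = 3721 ≡ 35 (mod 97)
16^15 = 16^8 · 16^4 · 16^2 · 16^1 ≡ 35 · 61 · 62 · 16 ≡ 22 (mod 97).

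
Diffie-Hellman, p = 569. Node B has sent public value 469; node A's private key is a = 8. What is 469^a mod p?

Shared key K = 469^8 mod 569.
469^1 ≡ 469 (mod 569)
469^2 = (469^1)^2 ≡ 469^2 = 219961 ≡ 327 (mod 569)
469^4 = (469^2)^2 ≡ 327^2 = 106929 ≡ 526 (mod 569)
469^8 = (469^4)^2 ≡ 526^2 = 276676 ≡ 142 (mod 569)

142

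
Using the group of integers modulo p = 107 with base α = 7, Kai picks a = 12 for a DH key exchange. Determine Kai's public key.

Public value = 7^12 (mod 107).
7^1 ≡ 7 (mod 107)
7^2 = (7^1)^2 ≡ 7^2 = 49 ≡ 49 (mod 107)
7^4 = (7^2)^2 ≡ 49^2 = 2401 ≡ 47 (mod 107)
7^8 = (7^4)^2 ≡ 47^2 = 2209 ≡ 69 (mod 107)
7^12 = 7^8 · 7^4 ≡ 69 · 47 ≡ 33 (mod 107).

33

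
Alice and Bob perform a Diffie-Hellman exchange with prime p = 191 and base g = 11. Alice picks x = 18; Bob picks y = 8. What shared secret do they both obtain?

Alice sends A = g^x mod p = 11^18 mod 191.
11^1 ≡ 11 (mod 191)
11^2 = (11^1)^2 ≡ 11^2 = 121 ≡ 121 (mod 191)
11^4 = (11^2)^2 ≡ 121^2 = 14641 ≡ 125 (mod 191)
11^8 = (11^4)^2 ≡ 125^2 = 15625 ≡ 154 (mod 191)
11^16 = (11^8)^2 ≡ 154^2 = 23716 ≡ 32 (mod 191)
11^18 = 11^16 · 11^2 ≡ 32 · 121 ≡ 52 (mod 191).
So A = 52. Bob then computes K = A^y mod p = 52^8 mod 191.
52^1 ≡ 52 (mod 191)
52^2 = (52^1)^2 ≡ 52^2 = 2704 ≡ 30 (mod 191)
52^4 = (52^2)^2 ≡ 30^2 = 900 ≡ 136 (mod 191)
52^8 = (52^4)^2 ≡ 136^2 = 18496 ≡ 160 (mod 191)

160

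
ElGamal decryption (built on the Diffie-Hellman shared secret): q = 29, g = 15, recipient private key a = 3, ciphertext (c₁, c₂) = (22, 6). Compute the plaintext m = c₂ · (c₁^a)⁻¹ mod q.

Shared mask s = c₁^a mod q = 22^3 mod 29.
22^1 ≡ 22 (mod 29)
22^2 = (22^1)^2 ≡ 22^2 = 484 ≡ 20 (mod 29)
22^3 = 22^2 · 22^1 ≡ 20 · 22 ≡ 5 (mod 29).
So s = 5; s⁻¹ ≡ 6 (mod 29).
m = c₂ · s⁻¹ mod 29 = 6 · 6 mod 29 = 7.

7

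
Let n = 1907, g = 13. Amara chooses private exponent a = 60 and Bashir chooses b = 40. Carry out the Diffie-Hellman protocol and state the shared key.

Amara sends A = g^a mod n = 13^60 mod 1907.
13^1 ≡ 13 (mod 1907)
13^2 = (13^1)^2 ≡ 13^2 = 169 ≡ 169 (mod 1907)
13^4 = (13^2)^2 ≡ 169^2 = 28561 ≡ 1863 (mod 1907)
13^8 = (13^4)^2 ≡ 1863^2 = 3470769 ≡ 29 (mod 1907)
13^16 = (13^8)^2 ≡ 29^2 = 841 ≡ 841 (mod 1907)
13^32 = (13^16)^2 ≡ 841^2 = 707281 ≡ 1691 (mod 1907)
13^60 = 13^32 · 13^16 · 13^8 · 13^4 ≡ 1691 · 841 · 29 · 1863 ≡ 1020 (mod 1907).
So A = 1020. Bashir then computes K = A^b mod n = 1020^40 mod 1907.
1020^1 ≡ 1020 (mod 1907)
1020^2 = (1020^1)^2 ≡ 1020^2 = 1040400 ≡ 1085 (mod 1907)
1020^4 = (1020^2)^2 ≡ 1085^2 = 1177225 ≡ 606 (mod 1907)
1020^8 = (1020^4)^2 ≡ 606^2 = 367236 ≡ 1092 (mod 1907)
1020^16 = (1020^8)^2 ≡ 1092^2 = 1192464 ≡ 589 (mod 1907)
1020^32 = (1020^16)^2 ≡ 589^2 = 346921 ≡ 1754 (mod 1907)
1020^40 = 1020^32 · 1020^8 ≡ 1754 · 1092 ≡ 740 (mod 1907).

740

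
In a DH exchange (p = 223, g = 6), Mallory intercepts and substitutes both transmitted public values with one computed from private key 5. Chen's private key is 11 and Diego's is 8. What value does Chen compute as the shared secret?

137

Chen receives Mallory's public value M = 6^5 mod 223 instead of the honest one.
6^1 ≡ 6 (mod 223)
6^2 = (6^1)^2 ≡ 6^2 = 36 ≡ 36 (mod 223)
6^4 = (6^2)^2 ≡ 36^2 = 1296 ≡ 181 (mod 223)
6^5 = 6^4 · 6^1 ≡ 181 · 6 ≡ 194 (mod 223).
So M = 194. Chen computes K = M^11 mod 223.
194^1 ≡ 194 (mod 223)
194^2 = (194^1)^2 ≡ 194^2 = 37636 ≡ 172 (mod 223)
194^4 = (194^2)^2 ≡ 172^2 = 29584 ≡ 148 (mod 223)
194^8 = (194^4)^2 ≡ 148^2 = 21904 ≡ 50 (mod 223)
194^11 = 194^8 · 194^2 · 194^1 ≡ 50 · 172 · 194 ≡ 137 (mod 223).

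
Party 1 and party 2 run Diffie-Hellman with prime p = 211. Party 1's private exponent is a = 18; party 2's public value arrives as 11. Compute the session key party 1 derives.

125

Shared key K = 11^18 mod 211.
11^1 ≡ 11 (mod 211)
11^2 = (11^1)^2 ≡ 11^2 = 121 ≡ 121 (mod 211)
11^4 = (11^2)^2 ≡ 121^2 = 14641 ≡ 82 (mod 211)
11^8 = (11^4)^2 ≡ 82^2 = 6724 ≡ 183 (mod 211)
11^16 = (11^8)^2 ≡ 183^2 = 33489 ≡ 151 (mod 211)
11^18 = 11^16 · 11^2 ≡ 151 · 121 ≡ 125 (mod 211).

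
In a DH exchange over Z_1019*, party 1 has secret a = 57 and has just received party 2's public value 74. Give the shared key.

562

Shared key K = 74^57 mod 1019.
74^1 ≡ 74 (mod 1019)
74^2 = (74^1)^2 ≡ 74^2 = 5476 ≡ 381 (mod 1019)
74^4 = (74^2)^2 ≡ 381^2 = 145161 ≡ 463 (mod 1019)
74^8 = (74^4)^2 ≡ 463^2 = 214369 ≡ 379 (mod 1019)
74^16 = (74^8)^2 ≡ 379^2 = 143641 ≡ 981 (mod 1019)
74^32 = (74^16)^2 ≡ 981^2 = 962361 ≡ 425 (mod 1019)
74^57 = 74^32 · 74^16 · 74^8 · 74^1 ≡ 425 · 981 · 379 · 74 ≡ 562 (mod 1019).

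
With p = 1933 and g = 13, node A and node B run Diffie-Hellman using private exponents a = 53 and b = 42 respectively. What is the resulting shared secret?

Node A sends A = g^a mod p = 13^53 mod 1933.
13^1 ≡ 13 (mod 1933)
13^2 = (13^1)^2 ≡ 13^2 = 169 ≡ 169 (mod 1933)
13^4 = (13^2)^2 ≡ 169^2 = 28561 ≡ 1499 (mod 1933)
13^8 = (13^4)^2 ≡ 1499^2 = 2247001 ≡ 855 (mod 1933)
13^16 = (13^8)^2 ≡ 855^2 = 731025 ≡ 351 (mod 1933)
13^32 = (13^16)^2 ≡ 351^2 = 123201 ≡ 1422 (mod 1933)
13^53 = 13^32 · 13^16 · 13^4 · 13^1 ≡ 1422 · 351 · 1499 · 13 ≡ 267 (mod 1933).
So A = 267. Node B then computes K = A^b mod p = 267^42 mod 1933.
267^1 ≡ 267 (mod 1933)
267^2 = (267^1)^2 ≡ 267^2 = 71289 ≡ 1701 (mod 1933)
267^4 = (267^2)^2 ≡ 1701^2 = 2893401 ≡ 1633 (mod 1933)
267^8 = (267^4)^2 ≡ 1633^2 = 2666689 ≡ 1082 (mod 1933)
267^16 = (267^8)^2 ≡ 1082^2 = 1170724 ≡ 1259 (mod 1933)
267^32 = (267^16)^2 ≡ 1259^2 = 1585081 ≡ 21 (mod 1933)
267^42 = 267^32 · 267^8 · 267^2 ≡ 21 · 1082 · 1701 ≡ 1720 (mod 1933).

1720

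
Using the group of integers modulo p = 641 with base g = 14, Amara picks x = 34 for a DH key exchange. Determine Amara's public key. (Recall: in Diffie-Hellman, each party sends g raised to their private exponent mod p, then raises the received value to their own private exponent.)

103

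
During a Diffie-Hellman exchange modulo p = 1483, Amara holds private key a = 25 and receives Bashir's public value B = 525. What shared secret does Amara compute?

Shared key K = 525^25 mod 1483.
525^1 ≡ 525 (mod 1483)
525^2 = (525^1)^2 ≡ 525^2 = 275625 ≡ 1270 (mod 1483)
525^4 = (525^2)^2 ≡ 1270^2 = 1612900 ≡ 879 (mod 1483)
525^8 = (525^4)^2 ≡ 879^2 = 772641 ≡ 1481 (mod 1483)
525^16 = (525^8)^2 ≡ 1481^2 = 2193361 ≡ 4 (mod 1483)
525^25 = 525^16 · 525^8 · 525^1 ≡ 4 · 1481 · 525 ≡ 249 (mod 1483).

249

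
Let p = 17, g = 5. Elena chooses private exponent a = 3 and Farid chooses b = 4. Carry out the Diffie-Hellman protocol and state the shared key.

Elena sends A = g^a mod p = 5^3 mod 17.
5^1 ≡ 5 (mod 17)
5^2 = (5^1)^2 ≡ 5^2 = 25 ≡ 8 (mod 17)
5^3 = 5^2 · 5^1 ≡ 8 · 5 ≡ 6 (mod 17).
So A = 6. Farid then computes K = A^b mod p = 6^4 mod 17.
6^1 ≡ 6 (mod 17)
6^2 = (6^1)^2 ≡ 6^2 = 36 ≡ 2 (mod 17)
6^4 = (6^2)^2 ≡ 2^2 = 4 ≡ 4 (mod 17)

4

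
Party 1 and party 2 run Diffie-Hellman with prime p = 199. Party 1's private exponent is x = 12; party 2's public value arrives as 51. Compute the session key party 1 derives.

172

Shared key K = 51^12 mod 199.
51^1 ≡ 51 (mod 199)
51^2 = (51^1)^2 ≡ 51^2 = 2601 ≡ 14 (mod 199)
51^4 = (51^2)^2 ≡ 14^2 = 196 ≡ 196 (mod 199)
51^8 = (51^4)^2 ≡ 196^2 = 38416 ≡ 9 (mod 199)
51^12 = 51^8 · 51^4 ≡ 9 · 196 ≡ 172 (mod 199).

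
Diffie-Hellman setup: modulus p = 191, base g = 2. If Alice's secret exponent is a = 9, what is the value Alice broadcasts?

130

Public value = 2^9 mod 191.
2^1 ≡ 2 (mod 191)
2^2 = (2^1)^2 ≡ 2^2 = 4 ≡ 4 (mod 191)
2^4 = (2^2)^2 ≡ 4^2 = 16 ≡ 16 (mod 191)
2^8 = (2^4)^2 ≡ 16^2 = 256 ≡ 65 (mod 191)
2^9 = 2^8 · 2^1 ≡ 65 · 2 ≡ 130 (mod 191).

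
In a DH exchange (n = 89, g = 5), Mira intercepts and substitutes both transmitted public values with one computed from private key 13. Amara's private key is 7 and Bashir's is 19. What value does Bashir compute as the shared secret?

79

Bashir receives Mira's public value M = 5^13 mod 89 instead of the honest one.
5^1 ≡ 5 (mod 89)
5^2 = (5^1)^2 ≡ 5^2 = 25 ≡ 25 (mod 89)
5^4 = (5^2)^2 ≡ 25^2 = 625 ≡ 2 (mod 89)
5^8 = (5^4)^2 ≡ 2^2 = 4 ≡ 4 (mod 89)
5^13 = 5^8 · 5^4 · 5^1 ≡ 4 · 2 · 5 ≡ 40 (mod 89).
So M = 40. Bashir computes K = M^19 mod 89.
40^1 ≡ 40 (mod 89)
40^2 = (40^1)^2 ≡ 40^2 = 1600 ≡ 87 (mod 89)
40^4 = (40^2)^2 ≡ 87^2 = 7569 ≡ 4 (mod 89)
40^8 = (40^4)^2 ≡ 4^2 = 16 ≡ 16 (mod 89)
40^16 = (40^8)^2 ≡ 16^2 = 256 ≡ 78 (mod 89)
40^19 = 40^16 · 40^2 · 40^1 ≡ 78 · 87 · 40 ≡ 79 (mod 89).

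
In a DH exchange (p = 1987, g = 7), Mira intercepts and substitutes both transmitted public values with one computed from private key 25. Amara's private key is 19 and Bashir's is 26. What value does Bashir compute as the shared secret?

Bashir receives Mira's public value M = 7^25 mod 1987 instead of the honest one.
7^1 ≡ 7 (mod 1987)
7^2 = (7^1)^2 ≡ 7^2 = 49 ≡ 49 (mod 1987)
7^4 = (7^2)^2 ≡ 49^2 = 2401 ≡ 414 (mod 1987)
7^8 = (7^4)^2 ≡ 414^2 = 171396 ≡ 514 (mod 1987)
7^16 = (7^8)^2 ≡ 514^2 = 264196 ≡ 1912 (mod 1987)
7^25 = 7^16 · 7^8 · 7^1 ≡ 1912 · 514 · 7 ≡ 382 (mod 1987).
So M = 382. Bashir computes K = M^26 mod 1987.
382^1 ≡ 382 (mod 1987)
382^2 = (382^1)^2 ≡ 382^2 = 145924 ≡ 873 (mod 1987)
382^4 = (382^2)^2 ≡ 873^2 = 762129 ≡ 1108 (mod 1987)
382^8 = (382^4)^2 ≡ 1108^2 = 1227664 ≡ 1685 (mod 1987)
382^16 = (382^8)^2 ≡ 1685^2 = 2839225 ≡ 1789 (mod 1987)
382^26 = 382^16 · 382^8 · 382^2 ≡ 1789 · 1685 · 873 ≡ 1431 (mod 1987).

1431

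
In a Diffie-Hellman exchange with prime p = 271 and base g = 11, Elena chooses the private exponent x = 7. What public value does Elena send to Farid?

103

Public value = 11^7 mod 271.
11^1 ≡ 11 (mod 271)
11^2 = (11^1)^2 ≡ 11^2 = 121 ≡ 121 (mod 271)
11^4 = (11^2)^2 ≡ 121^2 = 14641 ≡ 7 (mod 271)
11^7 = 11^4 · 11^2 · 11^1 ≡ 7 · 121 · 11 ≡ 103 (mod 271).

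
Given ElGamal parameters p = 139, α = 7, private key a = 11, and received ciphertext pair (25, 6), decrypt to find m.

Shared mask s = c₁^a mod p = 25^11 mod 139.
25^1 ≡ 25 (mod 139)
25^2 = (25^1)^2 ≡ 25^2 = 625 ≡ 69 (mod 139)
25^4 = (25^2)^2 ≡ 69^2 = 4761 ≡ 35 (mod 139)
25^8 = (25^4)^2 ≡ 35^2 = 1225 ≡ 113 (mod 139)
25^11 = 25^8 · 25^2 · 25^1 ≡ 113 · 69 · 25 ≡ 47 (mod 139).
So s = 47; s⁻¹ ≡ 71 (mod 139).
m = c₂ · s⁻¹ mod 139 = 6 · 71 mod 139 = 9.

9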